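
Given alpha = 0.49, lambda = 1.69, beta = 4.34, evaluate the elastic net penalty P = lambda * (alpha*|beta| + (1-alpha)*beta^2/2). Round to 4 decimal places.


Compute:
L1 = 0.49 * 4.34 = 2.1266.
L2 = 0.51 * 4.34^2 / 2 = 4.8031.
Penalty = 1.69 * (2.1266 + 4.8031) = 11.7112.

11.7112


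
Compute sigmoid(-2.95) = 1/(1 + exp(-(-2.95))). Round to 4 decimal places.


Compute exp(2.9500) = 19.1060.
Sigmoid = 1 / (1 + 19.1060) = 1 / 20.1060 = 0.0497.

0.0497


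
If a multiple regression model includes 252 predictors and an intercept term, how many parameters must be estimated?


Each predictor gets one coefficient, plus one intercept.
Total parameters = 252 + 1 = 253.

253


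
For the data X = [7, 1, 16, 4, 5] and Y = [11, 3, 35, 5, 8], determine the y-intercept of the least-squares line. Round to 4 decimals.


Compute b1 = 2.2508 from the OLS formula.
With xbar = 6.6000 and ybar = 12.4000, the intercept is:
b0 = 12.4000 - 2.2508 * 6.6000 = -2.4551.

-2.4551


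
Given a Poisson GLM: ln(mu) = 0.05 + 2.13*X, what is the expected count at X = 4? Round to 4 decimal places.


Compute eta = 0.05 + 2.13 * 4 = 8.5700.
Apply inverse link: mu = e^8.5700 = 5271.1298.

5271.1298


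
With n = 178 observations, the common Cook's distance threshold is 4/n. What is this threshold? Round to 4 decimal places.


Using the rule of thumb:
Threshold = 4 / 178 = 0.0225.

0.0225


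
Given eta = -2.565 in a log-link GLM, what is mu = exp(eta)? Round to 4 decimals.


mu = exp(eta) = exp(-2.565).
= 0.0769.

0.0769


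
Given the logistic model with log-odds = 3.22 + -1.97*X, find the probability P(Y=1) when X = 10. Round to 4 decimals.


z = 3.22 + -1.97 * 10 = -16.4800.
Sigmoid: P = 1 / (1 + exp(16.4800)) = 0.0000.

0.0000


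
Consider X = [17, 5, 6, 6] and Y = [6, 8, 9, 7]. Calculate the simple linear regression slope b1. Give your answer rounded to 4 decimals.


The sample means are xbar = 8.5000 and ybar = 7.5000.
Compute S_xx = 97.0000 and S_xy = -17.0000.
Slope b1 = S_xy / S_xx = -17.0000 / 97.0000 = -0.1753.

-0.1753


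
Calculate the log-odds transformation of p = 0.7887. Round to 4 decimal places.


Compute the odds: 0.7887/0.2113 = 3.7326.
Take the natural log: ln(3.7326) = 1.3171.

1.3171


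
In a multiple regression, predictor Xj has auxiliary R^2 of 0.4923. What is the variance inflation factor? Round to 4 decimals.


VIF = 1 / (1 - 0.4923).
= 1 / 0.5077 = 1.9697.

1.9697


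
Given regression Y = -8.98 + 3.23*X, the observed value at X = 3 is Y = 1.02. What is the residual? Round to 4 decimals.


Predicted = -8.98 + 3.23 * 3 = 0.7100.
Residual = 1.02 - 0.7100 = 0.3100.

0.3100


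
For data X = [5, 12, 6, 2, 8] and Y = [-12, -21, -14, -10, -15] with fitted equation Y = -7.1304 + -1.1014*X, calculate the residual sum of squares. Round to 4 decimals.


Compute predicted values, then residuals = yi - yhat_i.
Residuals: [0.6374, -0.6528, -0.2612, -0.6668, 0.9416].
SSres = sum(residual^2) = 2.2319.

2.2319


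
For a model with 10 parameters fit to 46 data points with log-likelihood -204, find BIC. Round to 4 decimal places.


ln(46) = 3.828641.
k * ln(n) = 10 * 3.828641 = 38.286410.
-2L = 408.
BIC = 38.286410 + 408 = 446.286410, which rounds to 446.2864.

446.2864


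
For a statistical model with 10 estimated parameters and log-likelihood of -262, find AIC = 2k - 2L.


Compute:
2k = 2*10 = 20.
-2*loglik = -2*(-262) = 524.
AIC = 20 + 524 = 544.

544


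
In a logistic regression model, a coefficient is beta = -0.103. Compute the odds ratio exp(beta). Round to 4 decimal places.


exp(-0.103) = 0.9021.
So the odds ratio is 0.9021.

0.9021


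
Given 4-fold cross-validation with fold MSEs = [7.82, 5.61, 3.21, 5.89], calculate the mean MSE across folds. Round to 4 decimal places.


Total MSE across folds = 22.5300.
CV-MSE = 22.5300/4 = 5.6325.

5.6325


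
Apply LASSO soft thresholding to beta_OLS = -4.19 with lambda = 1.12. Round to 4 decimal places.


Absolute value: |-4.19| = 4.19.
Compare to lambda = 1.12.
Since |beta| > lambda, coefficient = sign(beta)*(|beta| - lambda) = -3.0700.

-3.0700


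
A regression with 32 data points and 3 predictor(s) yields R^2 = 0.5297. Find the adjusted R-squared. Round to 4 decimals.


Using the formula:
(1 - 0.5297) = 0.4703.
Multiply by 31/28: 0.4703 * 31 = 14.5793, then 14.5793 / 28 = 0.5207.
Adj R^2 = 1 - 0.5207 = 0.4793.

0.4793


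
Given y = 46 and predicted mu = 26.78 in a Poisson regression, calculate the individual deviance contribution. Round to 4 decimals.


y/mu = 46/26.78 = 1.717700 (approx.), and ln(46/26.78) = 0.540986.
y * ln(y/mu) = 46 * 0.540986 = 24.885356.
y - mu = 19.22.
D = 2 * (24.885356 - 19.22) = 11.330712, which rounds to 11.3307.

11.3307


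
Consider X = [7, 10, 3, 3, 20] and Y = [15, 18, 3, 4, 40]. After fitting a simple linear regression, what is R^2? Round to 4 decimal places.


The fitted line is Y = -2.2292 + 2.1197*X.
SSres = 7.9757, SStot = 894.0000.
R^2 = 1 - SSres/SStot = 0.9911.

0.9911


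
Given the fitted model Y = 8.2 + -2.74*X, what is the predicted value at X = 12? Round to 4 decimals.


Predicted value:
Y = 8.2 + (-2.74)(12) = 8.2 + -32.8800 = -24.6800.

-24.6800


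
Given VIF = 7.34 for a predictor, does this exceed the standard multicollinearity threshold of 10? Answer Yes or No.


Compare VIF = 7.34 to the threshold of 10.
7.34 < 10, so the answer is No.

No


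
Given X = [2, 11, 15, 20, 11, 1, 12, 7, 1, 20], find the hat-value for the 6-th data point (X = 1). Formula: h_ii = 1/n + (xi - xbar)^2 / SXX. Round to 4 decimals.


Compute xbar = 10.0000 with n = 10 observations.
SXX = 466.0000.
Leverage = 1/10 + (1 - 10.0000)^2/466.0000 = 0.2738.

0.2738


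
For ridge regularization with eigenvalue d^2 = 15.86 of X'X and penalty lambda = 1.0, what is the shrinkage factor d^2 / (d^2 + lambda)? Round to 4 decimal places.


d^2 + lambda = 15.86 + 1.0 = 16.8600.
Shrinkage factor = 15.86/16.8600 = 0.9407.

0.9407


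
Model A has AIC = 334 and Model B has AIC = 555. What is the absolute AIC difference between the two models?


Compute |334 - 555| = 221.
Model A has the smaller AIC.

221


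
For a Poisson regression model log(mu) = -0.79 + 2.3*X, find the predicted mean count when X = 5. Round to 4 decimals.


Linear predictor: eta = -0.79 + (2.3)(5) = 10.7100.
Expected count: mu = exp(10.7100) = 44801.6389.

44801.6389


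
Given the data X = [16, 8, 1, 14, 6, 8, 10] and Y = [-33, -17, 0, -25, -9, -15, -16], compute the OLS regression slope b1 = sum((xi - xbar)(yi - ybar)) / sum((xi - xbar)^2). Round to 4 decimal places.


Calculate xbar = 9.0000, ybar = -16.4286.
S_xx = 150.0000, S_xy = -313.0000.
Using b1 = S_xy / S_xx = -313.0000 / 150.0000, we get b1 = -2.0867.

-2.0867


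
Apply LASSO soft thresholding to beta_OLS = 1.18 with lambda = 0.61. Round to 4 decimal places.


|beta_OLS| = 1.18.
lambda = 0.61.
Since |beta| > lambda, coefficient = sign(beta)*(|beta| - lambda) = 0.5700.
Result = 0.5700.

0.5700


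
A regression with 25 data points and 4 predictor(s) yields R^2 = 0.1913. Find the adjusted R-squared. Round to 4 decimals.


Plug in: Adj R^2 = 1 - (1 - 0.1913) * 24/20.
= 1 - 0.8087 * 24/20
= 1 - 19.4088 / 20
= 1 - 0.9704 = 0.0296.

0.0296


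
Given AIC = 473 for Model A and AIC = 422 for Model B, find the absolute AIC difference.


Compute |473 - 422| = 51.
Model B has the smaller AIC.

51


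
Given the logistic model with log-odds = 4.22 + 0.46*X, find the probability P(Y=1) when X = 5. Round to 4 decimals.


Linear predictor: z = 4.22 + 0.46 * 5 = 6.5200.
P = 1/(1 + exp(-6.5200)) = 1/(1 + 0.0015) = 0.9985.

0.9985


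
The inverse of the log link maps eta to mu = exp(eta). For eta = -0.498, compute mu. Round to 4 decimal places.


The inverse log link gives:
mu = exp(-0.498) = 0.6077.

0.6077


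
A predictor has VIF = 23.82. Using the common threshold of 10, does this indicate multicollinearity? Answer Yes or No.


The threshold is 10.
VIF = 23.82 is >= 10.
Multicollinearity indication: Yes.

Yes


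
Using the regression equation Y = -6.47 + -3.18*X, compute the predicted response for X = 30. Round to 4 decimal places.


Substitute X = 30 into the equation:
Y = -6.47 + -3.18 * 30 = -6.47 + -95.4000 = -101.8700.

-101.8700


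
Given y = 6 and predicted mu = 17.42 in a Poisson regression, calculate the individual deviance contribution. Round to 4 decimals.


Compute y*ln(y/mu) = 6*ln(6/17.42) = 6*-1.065860 = -6.395160.
y - mu = -11.42.
D = 2*(-6.395160 - (-11.42)) = 10.049680, which rounds to 10.0497.

10.0497


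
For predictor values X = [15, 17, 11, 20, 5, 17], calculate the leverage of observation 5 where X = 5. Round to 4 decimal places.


n = 6, xbar = 14.1667.
SXX = sum((xi - xbar)^2) = 144.8333.
h = 1/6 + (5 - 14.1667)^2 / 144.8333 = 0.7468.

0.7468


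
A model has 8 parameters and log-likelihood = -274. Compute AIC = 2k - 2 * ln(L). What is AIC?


AIC = 2*8 - 2*(-274).
= 16 + 548 = 564.

564


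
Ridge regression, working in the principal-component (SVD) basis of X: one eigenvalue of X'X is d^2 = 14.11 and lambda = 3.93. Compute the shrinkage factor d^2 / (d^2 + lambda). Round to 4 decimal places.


d^2 + lambda = 14.11 + 3.93 = 18.0400.
Shrinkage factor = 14.11/18.0400 = 0.7822.

0.7822


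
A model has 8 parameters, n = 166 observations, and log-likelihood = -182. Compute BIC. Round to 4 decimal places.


ln(166) = 5.111988.
k * ln(n) = 8 * 5.111988 = 40.895904.
-2L = 364.
BIC = 40.895904 + 364 = 404.895904, which rounds to 404.8959.

404.8959


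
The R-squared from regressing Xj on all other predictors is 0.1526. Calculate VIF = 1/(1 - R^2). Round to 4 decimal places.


VIF = 1 / (1 - 0.1526).
= 1 / 0.8474 = 1.1801.

1.1801


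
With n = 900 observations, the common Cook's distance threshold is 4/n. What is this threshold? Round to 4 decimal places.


Using the rule of thumb:
Threshold = 4 / 900 = 0.0044.

0.0044


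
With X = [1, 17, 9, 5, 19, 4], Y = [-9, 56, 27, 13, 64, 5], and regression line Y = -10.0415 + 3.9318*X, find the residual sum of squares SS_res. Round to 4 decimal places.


Compute predicted values, then residuals = yi - yhat_i.
Residuals: [-2.8903, -0.7991, 1.6553, 3.3825, -0.6627, -0.6857].
SSres = sum(residual^2) = 24.0831.

24.0831


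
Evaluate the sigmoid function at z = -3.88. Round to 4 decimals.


First, exp(3.8800) = 48.4242.
Then sigma(z) = 1/(1 + 48.4242) = 0.0202.

0.0202


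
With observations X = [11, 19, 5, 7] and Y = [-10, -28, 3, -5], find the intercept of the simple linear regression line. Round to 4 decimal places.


Compute b1 = -2.1043 from the OLS formula.
With xbar = 10.5000 and ybar = -10.0000, the intercept is:
b0 = -10.0000 - -2.1043 * 10.5000 = 12.0957.

12.0957


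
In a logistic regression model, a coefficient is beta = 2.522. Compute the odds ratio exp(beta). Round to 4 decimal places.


Odds ratio = exp(beta) = exp(2.522).
= 12.4535.

12.4535


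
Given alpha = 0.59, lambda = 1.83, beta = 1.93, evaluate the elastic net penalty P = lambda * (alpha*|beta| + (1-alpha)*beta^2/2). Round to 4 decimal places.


Compute:
L1 = 0.59 * 1.93 = 1.1387.
L2 = 0.41 * 1.93^2 / 2 = 0.7636.
Penalty = 1.83 * (1.1387 + 0.7636) = 3.4812.

3.4812


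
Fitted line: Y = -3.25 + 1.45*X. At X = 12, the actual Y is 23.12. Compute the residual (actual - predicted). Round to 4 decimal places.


Predicted = -3.25 + 1.45 * 12 = 14.1500.
Residual = 23.12 - 14.1500 = 8.9700.

8.9700


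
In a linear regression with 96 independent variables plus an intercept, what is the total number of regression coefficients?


Including the intercept, the model has 96 predictor coefficients + 1 intercept.
Total = 97.

97


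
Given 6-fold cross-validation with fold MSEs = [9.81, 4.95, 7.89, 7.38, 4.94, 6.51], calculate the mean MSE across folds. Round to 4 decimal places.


Add all fold MSEs: 41.4800.
Divide by k = 6: 41.4800/6 = 6.9133.

6.9133


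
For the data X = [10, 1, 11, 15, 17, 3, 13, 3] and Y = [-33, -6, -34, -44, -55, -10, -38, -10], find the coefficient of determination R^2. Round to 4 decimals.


The fitted line is Y = -1.7436 + -2.9596*X.
SSres = 23.4560, SStot = 2273.5000.
R^2 = 1 - SSres/SStot = 0.9897.

0.9897


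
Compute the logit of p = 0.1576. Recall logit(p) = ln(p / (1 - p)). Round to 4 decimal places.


The odds are p/(1-p) = 0.1576 / 0.8424 = 0.1871.
logit(p) = ln(0.1871) = -1.6762.

-1.6762


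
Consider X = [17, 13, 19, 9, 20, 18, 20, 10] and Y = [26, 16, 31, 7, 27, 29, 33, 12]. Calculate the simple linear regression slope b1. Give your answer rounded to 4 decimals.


First compute the means: xbar = 15.7500, ybar = 22.6250.
Then S_xx = sum((xi - xbar)^2) = 139.5000.
S_xy = sum((xi - xbar)(yi - ybar)) = 293.2500.
b1 = S_xy / S_xx = 293.2500 / 139.5000 = 2.1022.

2.1022


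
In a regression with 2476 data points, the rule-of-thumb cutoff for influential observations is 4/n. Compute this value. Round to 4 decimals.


Using the rule of thumb:
Threshold = 4 / 2476 = 0.0016.

0.0016


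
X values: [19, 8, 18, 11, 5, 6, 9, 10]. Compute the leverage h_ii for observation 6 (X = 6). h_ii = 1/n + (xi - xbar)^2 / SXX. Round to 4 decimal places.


n = 8, xbar = 10.7500.
SXX = sum((xi - xbar)^2) = 187.5000.
h = 1/8 + (6 - 10.7500)^2 / 187.5000 = 0.2453.

0.2453


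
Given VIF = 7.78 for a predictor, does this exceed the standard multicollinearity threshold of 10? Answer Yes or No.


Compare VIF = 7.78 to the threshold of 10.
7.78 < 10, so the answer is No.

No


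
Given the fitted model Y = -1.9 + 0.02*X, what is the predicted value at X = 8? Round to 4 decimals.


Substitute X = 8 into the equation:
Y = -1.9 + 0.02 * 8 = -1.9 + 0.1600 = -1.7400.

-1.7400


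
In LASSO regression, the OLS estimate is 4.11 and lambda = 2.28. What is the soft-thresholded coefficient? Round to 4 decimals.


Check: |4.11| = 4.11 vs lambda = 2.28.
Since |beta| > lambda, coefficient = sign(beta)*(|beta| - lambda) = 1.8300.
Soft-thresholded coefficient = 1.8300.

1.8300


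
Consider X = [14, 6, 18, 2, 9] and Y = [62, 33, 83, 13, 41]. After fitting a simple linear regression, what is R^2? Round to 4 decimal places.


After computing the OLS fit (b0=4.8719, b1=4.2376):
SSres = 19.7251, SStot = 2907.2000.
R^2 = 1 - 19.7251/2907.2000 = 0.9932.

0.9932


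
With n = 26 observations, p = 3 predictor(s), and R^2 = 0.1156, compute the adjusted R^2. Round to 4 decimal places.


Adjusted R^2 = 1 - (1 - R^2) * (n-1)/(n-p-1).
(1 - R^2) = 0.8844.
(n-1)/(n-p-1) = 25/22.
(1 - R^2) * (n-1) = 0.8844 * 25 = 22.1100.
Divide by (n-p-1): 22.1100 / 22 = 1.0050.
Adj R^2 = 1 - 1.0050 = -0.0050.

-0.0050


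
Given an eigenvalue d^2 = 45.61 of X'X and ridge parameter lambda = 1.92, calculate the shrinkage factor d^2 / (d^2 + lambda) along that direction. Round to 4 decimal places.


Compute the denominator: 45.61 + 1.92 = 47.5300.
Shrinkage factor = 45.61 / 47.5300 = 0.9596.

0.9596


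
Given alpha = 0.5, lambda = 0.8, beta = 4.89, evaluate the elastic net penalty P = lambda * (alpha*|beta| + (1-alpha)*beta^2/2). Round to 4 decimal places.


L1 component = 0.5 * |4.89| = 2.4450.
L2 component = 0.5 * 4.89^2 / 2 = 5.9780.
Penalty = 0.8 * (2.4450 + 5.9780) = 0.8 * 8.4230 = 6.7384.

6.7384


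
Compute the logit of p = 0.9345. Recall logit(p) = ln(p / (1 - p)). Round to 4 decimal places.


The odds are p/(1-p) = 0.9345 / 0.0655 = 14.2672.
logit(p) = ln(14.2672) = 2.6580.

2.6580


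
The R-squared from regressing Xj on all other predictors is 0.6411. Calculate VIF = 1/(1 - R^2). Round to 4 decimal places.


Denominator: 1 - 0.6411 = 0.3589.
VIF = 1 / 0.3589 = 2.7863.

2.7863


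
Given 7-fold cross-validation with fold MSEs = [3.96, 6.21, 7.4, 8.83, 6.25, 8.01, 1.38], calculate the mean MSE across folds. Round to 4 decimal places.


Add all fold MSEs: 42.0400.
Divide by k = 7: 42.0400/7 = 6.0057.

6.0057


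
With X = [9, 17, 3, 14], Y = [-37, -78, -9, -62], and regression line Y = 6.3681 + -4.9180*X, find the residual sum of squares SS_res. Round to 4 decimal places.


Predicted values from Y = 6.3681 + -4.9180*X.
Residuals: [0.8939, -0.7621, -0.6141, 0.4839].
SSres = 1.9911.

1.9911


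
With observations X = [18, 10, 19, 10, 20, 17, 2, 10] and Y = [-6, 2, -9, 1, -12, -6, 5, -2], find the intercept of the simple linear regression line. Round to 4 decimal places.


First find the slope: b1 = -0.8894.
Means: xbar = 13.2500, ybar = -3.3750.
b0 = ybar - b1 * xbar = -3.3750 - -0.8894 * 13.2500 = 8.4095.

8.4095


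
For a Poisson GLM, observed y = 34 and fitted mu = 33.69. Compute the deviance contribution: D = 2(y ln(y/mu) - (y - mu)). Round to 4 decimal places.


First: ln(34/33.69) = 0.009159.
Then: 34 * 0.009159 = 0.311406.
y - mu = 34 - 33.69 = 0.31.
D = 2(0.311406 - 0.31) = 0.002812, which rounds to 0.0028.

0.0028


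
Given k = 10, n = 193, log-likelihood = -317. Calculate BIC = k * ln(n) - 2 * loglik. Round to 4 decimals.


ln(193) = 5.262690.
k * ln(n) = 10 * 5.262690 = 52.626900.
-2L = 634.
BIC = 52.626900 + 634 = 686.626900, which rounds to 686.6269.

686.6269


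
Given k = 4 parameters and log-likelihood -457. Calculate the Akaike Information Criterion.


Compute:
2k = 2*4 = 8.
-2*loglik = -2*(-457) = 914.
AIC = 8 + 914 = 922.

922


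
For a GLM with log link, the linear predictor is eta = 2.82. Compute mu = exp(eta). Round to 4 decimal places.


Apply the inverse link:
mu = e^2.82 = 16.7769.

16.7769


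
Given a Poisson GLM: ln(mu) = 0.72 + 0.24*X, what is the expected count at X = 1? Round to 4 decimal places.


Linear predictor: eta = 0.72 + (0.24)(1) = 0.9600.
Expected count: mu = exp(0.9600) = 2.6117.

2.6117


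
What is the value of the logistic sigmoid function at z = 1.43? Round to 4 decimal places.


Compute exp(-1.4300) = 0.2393.
Sigmoid = 1 / (1 + 0.2393) = 1 / 1.2393 = 0.8069.

0.8069


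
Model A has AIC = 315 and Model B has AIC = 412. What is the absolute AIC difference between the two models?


Absolute difference = |315 - 412| = 97.
The model with lower AIC (A) is preferred.

97


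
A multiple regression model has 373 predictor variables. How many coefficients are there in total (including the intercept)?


Total coefficients = number of predictors + 1 (for the intercept).
= 373 + 1 = 374.

374


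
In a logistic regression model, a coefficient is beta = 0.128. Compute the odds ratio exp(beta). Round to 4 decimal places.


exp(0.128) = 1.1366.
So the odds ratio is 1.1366.

1.1366


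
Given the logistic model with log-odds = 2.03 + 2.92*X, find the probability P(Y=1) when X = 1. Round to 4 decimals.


Linear predictor: z = 2.03 + 2.92 * 1 = 4.9500.
P = 1/(1 + exp(-4.9500)) = 1/(1 + 0.0071) = 0.9930.

0.9930


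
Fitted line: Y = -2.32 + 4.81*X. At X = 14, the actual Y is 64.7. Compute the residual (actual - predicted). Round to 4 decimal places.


Predicted = -2.32 + 4.81 * 14 = 65.0200.
Residual = 64.7 - 65.0200 = -0.3200.

-0.3200


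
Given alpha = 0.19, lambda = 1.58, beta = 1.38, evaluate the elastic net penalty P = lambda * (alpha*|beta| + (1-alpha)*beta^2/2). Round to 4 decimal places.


Compute:
L1 = 0.19 * 1.38 = 0.2622.
L2 = 0.81 * 1.38^2 / 2 = 0.7713.
Penalty = 1.58 * (0.2622 + 0.7713) = 1.6329.

1.6329


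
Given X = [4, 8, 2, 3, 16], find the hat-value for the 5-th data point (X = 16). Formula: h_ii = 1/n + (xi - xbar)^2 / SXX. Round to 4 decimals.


Compute xbar = 6.6000 with n = 5 observations.
SXX = 131.2000.
Leverage = 1/5 + (16 - 6.6000)^2/131.2000 = 0.8735.

0.8735


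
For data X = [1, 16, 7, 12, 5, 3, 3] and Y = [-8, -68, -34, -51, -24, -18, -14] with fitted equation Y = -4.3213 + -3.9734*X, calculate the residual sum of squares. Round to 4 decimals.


Compute predicted values, then residuals = yi - yhat_i.
Residuals: [0.2947, -0.1043, -1.8649, 1.0021, 0.1883, -1.7585, 2.2415].
SSres = sum(residual^2) = 12.7319.

12.7319


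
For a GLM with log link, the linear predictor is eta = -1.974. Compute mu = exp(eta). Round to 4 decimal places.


mu = exp(eta) = exp(-1.974).
= 0.1389.

0.1389


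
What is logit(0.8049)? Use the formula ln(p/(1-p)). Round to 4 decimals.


The odds are p/(1-p) = 0.8049 / 0.1951 = 4.1256.
logit(p) = ln(4.1256) = 1.4172.

1.4172


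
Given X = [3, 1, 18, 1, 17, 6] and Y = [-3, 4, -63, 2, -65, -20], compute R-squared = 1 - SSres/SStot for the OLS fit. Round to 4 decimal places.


After computing the OLS fit (b0=7.0239, b1=-4.0683):
SSres = 32.0651, SStot = 5118.8333.
R^2 = 1 - 32.0651/5118.8333 = 0.9937.

0.9937


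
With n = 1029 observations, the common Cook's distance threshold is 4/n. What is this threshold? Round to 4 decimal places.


Cook's distance cutoff = 4/n = 4/1029.
= 0.0039.

0.0039


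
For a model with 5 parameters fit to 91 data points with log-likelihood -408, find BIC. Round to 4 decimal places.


ln(91) = 4.510860.
k * ln(n) = 5 * 4.510860 = 22.554300.
-2L = 816.
BIC = 22.554300 + 816 = 838.554300, which rounds to 838.5543.

838.5543


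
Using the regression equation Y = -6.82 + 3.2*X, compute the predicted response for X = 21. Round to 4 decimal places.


Plug X = 21 into Y = -6.82 + 3.2*X:
Y = -6.82 + 67.2000 = 60.3800.

60.3800


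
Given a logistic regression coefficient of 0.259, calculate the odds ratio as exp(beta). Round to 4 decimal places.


exp(0.259) = 1.2956.
So the odds ratio is 1.2956.

1.2956


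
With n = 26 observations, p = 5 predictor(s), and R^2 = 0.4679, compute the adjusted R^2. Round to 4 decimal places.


Adjusted R^2 = 1 - (1 - R^2) * (n-1)/(n-p-1).
(1 - R^2) = 0.5321.
(n-1)/(n-p-1) = 25/20.
(1 - R^2) * (n-1) = 0.5321 * 25 = 13.3025.
Divide by (n-p-1): 13.3025 / 20 = 0.6651.
Adj R^2 = 1 - 0.6651 = 0.3349.

0.3349


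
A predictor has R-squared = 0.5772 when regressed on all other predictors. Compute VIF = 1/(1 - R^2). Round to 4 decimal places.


Using VIF = 1/(1 - R^2_j):
1 - 0.5772 = 0.4228.
VIF = 2.3652.

2.3652


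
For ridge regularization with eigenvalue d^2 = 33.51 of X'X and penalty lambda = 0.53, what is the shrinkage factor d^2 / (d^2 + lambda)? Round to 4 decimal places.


Denominator = d^2 + lambda = 33.51 + 0.53 = 34.0400.
Shrinkage = 33.51 / 34.0400 = 0.9844.

0.9844


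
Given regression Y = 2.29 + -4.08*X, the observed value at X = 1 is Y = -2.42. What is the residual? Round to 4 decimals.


Predicted = 2.29 + -4.08 * 1 = -1.7900.
Residual = -2.42 - -1.7900 = -0.6300.

-0.6300


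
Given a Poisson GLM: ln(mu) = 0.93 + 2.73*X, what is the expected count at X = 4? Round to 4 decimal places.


Linear predictor: eta = 0.93 + (2.73)(4) = 11.8500.
Expected count: mu = exp(11.8500) = 140084.3472.

140084.3472


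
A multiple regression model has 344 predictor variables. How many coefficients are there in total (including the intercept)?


Total coefficients = number of predictors + 1 (for the intercept).
= 344 + 1 = 345.

345


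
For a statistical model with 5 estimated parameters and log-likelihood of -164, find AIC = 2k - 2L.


AIC = 2*5 - 2*(-164).
= 10 + 328 = 338.

338


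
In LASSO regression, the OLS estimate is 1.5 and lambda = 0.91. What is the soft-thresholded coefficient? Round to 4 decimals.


|beta_OLS| = 1.5.
lambda = 0.91.
Since |beta| > lambda, coefficient = sign(beta)*(|beta| - lambda) = 0.5900.
Result = 0.5900.

0.5900


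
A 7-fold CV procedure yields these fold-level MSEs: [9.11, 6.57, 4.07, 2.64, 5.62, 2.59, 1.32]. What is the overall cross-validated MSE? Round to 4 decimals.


Total MSE across folds = 31.9200.
CV-MSE = 31.9200/7 = 4.5600.

4.5600


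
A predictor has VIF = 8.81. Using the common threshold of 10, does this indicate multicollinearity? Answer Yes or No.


The threshold is 10.
VIF = 8.81 is < 10.
Multicollinearity indication: No.

No


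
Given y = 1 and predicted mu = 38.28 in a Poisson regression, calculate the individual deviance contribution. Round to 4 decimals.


First: ln(1/38.28) = -3.644928.
Then: 1 * -3.644928 = -3.644928.
y - mu = 1 - 38.28 = -37.28.
D = 2(-3.644928 - -37.28) = 67.270144, which rounds to 67.2701.

67.2701


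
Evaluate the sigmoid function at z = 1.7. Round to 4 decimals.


Compute exp(-1.7000) = 0.1827.
Sigmoid = 1 / (1 + 0.1827) = 1 / 1.1827 = 0.8455.

0.8455


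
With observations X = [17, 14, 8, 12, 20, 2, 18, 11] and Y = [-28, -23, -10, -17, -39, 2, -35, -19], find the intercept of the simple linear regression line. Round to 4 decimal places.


The slope is b1 = -2.2453.
Sample means are xbar = 12.7500 and ybar = -21.1250.
Intercept: b0 = -21.1250 - (-2.2453)(12.7500) = 7.5031.

7.5031


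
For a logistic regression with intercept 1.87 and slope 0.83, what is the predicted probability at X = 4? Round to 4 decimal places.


Linear predictor: z = 1.87 + 0.83 * 4 = 5.1900.
P = 1/(1 + exp(-5.1900)) = 1/(1 + 0.0056) = 0.9945.

0.9945


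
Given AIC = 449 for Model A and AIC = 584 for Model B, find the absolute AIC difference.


|AIC_A - AIC_B| = |449 - 584| = 135.
Model A is preferred (lower AIC).

135


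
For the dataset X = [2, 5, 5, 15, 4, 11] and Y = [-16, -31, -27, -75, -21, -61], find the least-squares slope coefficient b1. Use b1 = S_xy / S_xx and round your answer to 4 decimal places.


Calculate xbar = 7.0000, ybar = -38.5000.
S_xx = 122.0000, S_xy = -585.0000.
Using b1 = S_xy / S_xx = -585.0000 / 122.0000, we get b1 = -4.7951.

-4.7951


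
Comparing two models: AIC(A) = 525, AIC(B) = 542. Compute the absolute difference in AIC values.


|AIC_A - AIC_B| = |525 - 542| = 17.
Model A is preferred (lower AIC).

17


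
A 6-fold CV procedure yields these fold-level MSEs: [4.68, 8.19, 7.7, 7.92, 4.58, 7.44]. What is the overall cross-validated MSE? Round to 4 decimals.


Sum of fold MSEs = 40.5100.
Average = 40.5100 / 6 = 6.7517.

6.7517


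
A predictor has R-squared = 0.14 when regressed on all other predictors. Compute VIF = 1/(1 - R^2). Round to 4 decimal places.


Denominator: 1 - 0.14 = 0.86.
VIF = 1 / 0.86 = 1.1628.

1.1628


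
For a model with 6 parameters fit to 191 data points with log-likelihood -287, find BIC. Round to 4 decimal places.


ln(191) = 5.252273.
k * ln(n) = 6 * 5.252273 = 31.513638.
-2L = 574.
BIC = 31.513638 + 574 = 605.513638, which rounds to 605.5136.

605.5136


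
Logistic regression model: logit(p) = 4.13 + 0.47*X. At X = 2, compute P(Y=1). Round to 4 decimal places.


Linear predictor: z = 4.13 + 0.47 * 2 = 5.0700.
P = 1/(1 + exp(-5.0700)) = 1/(1 + 0.0063) = 0.9938.

0.9938


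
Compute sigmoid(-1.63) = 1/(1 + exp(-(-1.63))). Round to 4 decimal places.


Compute exp(1.6300) = 5.1039.
Sigmoid = 1 / (1 + 5.1039) = 1 / 6.1039 = 0.1638.

0.1638


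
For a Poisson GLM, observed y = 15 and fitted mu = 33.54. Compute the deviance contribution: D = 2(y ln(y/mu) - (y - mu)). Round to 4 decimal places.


First: ln(15/33.54) = -0.804689.
Then: 15 * -0.804689 = -12.070335.
y - mu = 15 - 33.54 = -18.54.
D = 2(-12.070335 - -18.54) = 12.939330, which rounds to 12.9393.

12.9393


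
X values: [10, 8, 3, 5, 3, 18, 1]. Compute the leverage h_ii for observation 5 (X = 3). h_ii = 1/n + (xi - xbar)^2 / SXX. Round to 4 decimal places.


n = 7, xbar = 6.8571.
SXX = sum((xi - xbar)^2) = 202.8571.
h = 1/7 + (3 - 6.8571)^2 / 202.8571 = 0.2162.

0.2162


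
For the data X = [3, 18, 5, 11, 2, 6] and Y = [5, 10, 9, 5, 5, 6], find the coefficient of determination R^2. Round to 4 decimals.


The fitted line is Y = 4.9725 + 0.2259*X.
SSres = 16.0716, SStot = 25.3333.
R^2 = 1 - SSres/SStot = 0.3656.

0.3656


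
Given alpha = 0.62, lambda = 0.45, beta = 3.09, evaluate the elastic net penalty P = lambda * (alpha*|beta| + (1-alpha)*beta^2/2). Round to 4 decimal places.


Compute:
L1 = 0.62 * 3.09 = 1.9158.
L2 = 0.38 * 3.09^2 / 2 = 1.8141.
Penalty = 0.45 * (1.9158 + 1.8141) = 1.6785.

1.6785


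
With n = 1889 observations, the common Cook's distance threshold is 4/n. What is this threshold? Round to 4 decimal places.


Cook's distance cutoff = 4/n = 4/1889.
= 0.0021.

0.0021


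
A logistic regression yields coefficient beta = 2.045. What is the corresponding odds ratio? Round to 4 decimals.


Odds ratio = exp(beta) = exp(2.045).
= 7.7292.

7.7292


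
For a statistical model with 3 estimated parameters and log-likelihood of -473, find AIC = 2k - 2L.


AIC = 2*3 - 2*(-473).
= 6 + 946 = 952.

952


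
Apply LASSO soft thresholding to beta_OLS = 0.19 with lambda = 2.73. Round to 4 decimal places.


Check: |0.19| = 0.19 vs lambda = 2.73.
Since |beta| <= lambda, the coefficient is set to 0.
Soft-thresholded coefficient = 0.0000.

0.0000


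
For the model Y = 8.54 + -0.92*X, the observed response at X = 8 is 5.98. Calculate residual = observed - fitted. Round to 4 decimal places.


Compute yhat = 8.54 + (-0.92)(8) = 1.1800.
Residual = actual - predicted = 5.98 - 1.1800 = 4.8000.

4.8000


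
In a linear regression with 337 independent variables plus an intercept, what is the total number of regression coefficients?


Each predictor gets one coefficient, plus one intercept.
Total parameters = 337 + 1 = 338.

338


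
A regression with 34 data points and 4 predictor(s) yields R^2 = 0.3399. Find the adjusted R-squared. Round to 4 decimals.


Using the formula:
(1 - 0.3399) = 0.6601.
Multiply by 33/29: 0.6601 * 33 = 21.7833, then 21.7833 / 29 = 0.7511.
Adj R^2 = 1 - 0.7511 = 0.2489.

0.2489


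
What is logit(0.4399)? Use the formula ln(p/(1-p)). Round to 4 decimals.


1 - p = 0.5601.
p/(1-p) = 0.7854.
logit = ln(0.7854) = -0.2416.

-0.2416


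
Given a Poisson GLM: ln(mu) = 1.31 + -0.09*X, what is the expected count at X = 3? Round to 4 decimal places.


Compute eta = 1.31 + -0.09 * 3 = 1.0400.
Apply inverse link: mu = e^1.0400 = 2.8292.

2.8292


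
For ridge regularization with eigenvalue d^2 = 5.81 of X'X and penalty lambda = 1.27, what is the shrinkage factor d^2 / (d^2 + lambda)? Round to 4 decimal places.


Denominator = d^2 + lambda = 5.81 + 1.27 = 7.0800.
Shrinkage = 5.81 / 7.0800 = 0.8206.

0.8206


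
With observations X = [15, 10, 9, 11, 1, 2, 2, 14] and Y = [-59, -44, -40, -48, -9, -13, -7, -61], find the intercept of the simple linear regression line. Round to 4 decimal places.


Compute b1 = -3.9455 from the OLS formula.
With xbar = 8.0000 and ybar = -35.1250, the intercept is:
b0 = -35.1250 - -3.9455 * 8.0000 = -3.5614.

-3.5614


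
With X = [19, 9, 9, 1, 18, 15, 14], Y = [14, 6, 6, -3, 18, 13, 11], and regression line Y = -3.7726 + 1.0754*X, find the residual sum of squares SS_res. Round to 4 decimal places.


Compute predicted values, then residuals = yi - yhat_i.
Residuals: [-2.6600, 0.0940, 0.0940, -0.3028, 2.4154, 0.6416, -0.2830].
SSres = sum(residual^2) = 13.5109.

13.5109


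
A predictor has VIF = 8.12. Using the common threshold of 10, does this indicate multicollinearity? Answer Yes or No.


The threshold is 10.
VIF = 8.12 is < 10.
Multicollinearity indication: No.

No


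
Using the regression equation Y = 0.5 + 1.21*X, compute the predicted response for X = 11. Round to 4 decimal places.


Substitute X = 11 into the equation:
Y = 0.5 + 1.21 * 11 = 0.5 + 13.3100 = 13.8100.

13.8100


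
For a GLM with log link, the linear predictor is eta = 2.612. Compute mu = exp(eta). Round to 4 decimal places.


The inverse log link gives:
mu = exp(2.612) = 13.6263.

13.6263


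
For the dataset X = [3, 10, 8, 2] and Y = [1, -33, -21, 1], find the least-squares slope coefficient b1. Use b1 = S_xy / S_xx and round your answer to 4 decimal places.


The sample means are xbar = 5.7500 and ybar = -13.0000.
Compute S_xx = 44.7500 and S_xy = -194.0000.
Slope b1 = S_xy / S_xx = -194.0000 / 44.7500 = -4.3352.

-4.3352


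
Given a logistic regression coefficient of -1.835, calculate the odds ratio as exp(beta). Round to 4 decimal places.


The odds ratio is computed as:
OR = e^(-1.835) = 0.1596.

0.1596


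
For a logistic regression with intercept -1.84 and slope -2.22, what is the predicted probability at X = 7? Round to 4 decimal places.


Compute z = -1.84 + (-2.22)(7) = -17.3800.
exp(-z) = 35321415.1701.
P = 1/(1 + 35321415.1701) = 0.0000.

0.0000


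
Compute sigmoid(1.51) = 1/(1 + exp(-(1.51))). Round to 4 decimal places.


exp(-1.5100) = 0.2209.
1 + exp(-z) = 1.2209.
sigmoid = 1/1.2209 = 0.8191.

0.8191


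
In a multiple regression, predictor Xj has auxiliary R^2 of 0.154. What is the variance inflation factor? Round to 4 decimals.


Denominator: 1 - 0.154 = 0.846.
VIF = 1 / 0.846 = 1.1820.

1.1820


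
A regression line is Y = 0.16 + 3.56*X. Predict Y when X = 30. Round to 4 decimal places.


Predicted value:
Y = 0.16 + (3.56)(30) = 0.16 + 106.8000 = 106.9600.

106.9600


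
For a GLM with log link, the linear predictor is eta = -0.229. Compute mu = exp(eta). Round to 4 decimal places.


The inverse log link gives:
mu = exp(-0.229) = 0.7953.

0.7953


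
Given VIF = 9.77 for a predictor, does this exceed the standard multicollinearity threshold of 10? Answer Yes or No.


Compare VIF = 9.77 to the threshold of 10.
9.77 < 10, so the answer is No.

No


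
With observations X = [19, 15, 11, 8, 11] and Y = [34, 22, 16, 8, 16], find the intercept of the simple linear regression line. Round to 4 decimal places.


Compute b1 = 2.2418 from the OLS formula.
With xbar = 12.8000 and ybar = 19.2000, the intercept is:
b0 = 19.2000 - 2.2418 * 12.8000 = -9.4945.

-9.4945


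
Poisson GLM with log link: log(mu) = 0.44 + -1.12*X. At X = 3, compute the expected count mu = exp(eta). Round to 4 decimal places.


eta = 0.44 + -1.12 * 3 = -2.9200.
mu = exp(-2.9200) = 0.0539.

0.0539


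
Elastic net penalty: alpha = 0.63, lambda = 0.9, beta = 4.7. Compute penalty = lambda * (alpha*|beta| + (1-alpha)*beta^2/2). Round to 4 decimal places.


Compute:
L1 = 0.63 * 4.7 = 2.9610.
L2 = 0.37 * 4.7^2 / 2 = 4.0867.
Penalty = 0.9 * (2.9610 + 4.0867) = 6.3429.

6.3429


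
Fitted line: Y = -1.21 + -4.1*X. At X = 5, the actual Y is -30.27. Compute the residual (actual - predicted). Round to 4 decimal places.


Compute yhat = -1.21 + (-4.1)(5) = -21.7100.
Residual = actual - predicted = -30.27 - -21.7100 = -8.5600.

-8.5600


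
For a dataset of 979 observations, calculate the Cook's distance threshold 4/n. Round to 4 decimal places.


Using the rule of thumb:
Threshold = 4 / 979 = 0.0041.

0.0041


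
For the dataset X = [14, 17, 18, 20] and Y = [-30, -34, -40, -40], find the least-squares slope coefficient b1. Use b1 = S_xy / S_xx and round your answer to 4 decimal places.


The sample means are xbar = 17.2500 and ybar = -36.0000.
Compute S_xx = 18.7500 and S_xy = -34.0000.
Slope b1 = S_xy / S_xx = -34.0000 / 18.7500 = -1.8133.

-1.8133


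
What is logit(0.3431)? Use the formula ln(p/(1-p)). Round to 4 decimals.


1 - p = 0.6569.
p/(1-p) = 0.5223.
logit = ln(0.5223) = -0.6495.

-0.6495


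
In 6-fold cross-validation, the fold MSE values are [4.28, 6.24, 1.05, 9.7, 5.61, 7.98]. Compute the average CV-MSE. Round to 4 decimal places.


Add all fold MSEs: 34.8600.
Divide by k = 6: 34.8600/6 = 5.8100.

5.8100


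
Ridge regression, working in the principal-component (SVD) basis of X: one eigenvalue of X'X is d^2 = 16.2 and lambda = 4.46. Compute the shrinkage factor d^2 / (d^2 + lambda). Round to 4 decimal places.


Denominator = d^2 + lambda = 16.2 + 4.46 = 20.6600.
Shrinkage = 16.2 / 20.6600 = 0.7841.

0.7841


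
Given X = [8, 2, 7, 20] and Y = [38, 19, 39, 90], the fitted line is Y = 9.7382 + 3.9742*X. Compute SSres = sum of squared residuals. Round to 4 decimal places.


For each point, residual = actual - predicted.
Residuals: [-3.5318, 1.3134, 1.4424, 0.7778].
Sum of squared residuals = 16.8841.

16.8841


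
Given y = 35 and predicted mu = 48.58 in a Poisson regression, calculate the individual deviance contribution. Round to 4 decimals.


Compute y*ln(y/mu) = 35*ln(35/48.58) = 35*-0.327864 = -11.475240.
y - mu = -13.58.
D = 2*(-11.475240 - (-13.58)) = 4.209520, which rounds to 4.2095.

4.2095


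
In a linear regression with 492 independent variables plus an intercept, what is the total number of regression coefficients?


Total coefficients = number of predictors + 1 (for the intercept).
= 492 + 1 = 493.

493


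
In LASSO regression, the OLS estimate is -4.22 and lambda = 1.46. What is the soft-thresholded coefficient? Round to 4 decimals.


Absolute value: |-4.22| = 4.22.
Compare to lambda = 1.46.
Since |beta| > lambda, coefficient = sign(beta)*(|beta| - lambda) = -2.7600.

-2.7600


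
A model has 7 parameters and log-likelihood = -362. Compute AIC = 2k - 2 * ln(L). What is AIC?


Compute:
2k = 2*7 = 14.
-2*loglik = -2*(-362) = 724.
AIC = 14 + 724 = 738.

738


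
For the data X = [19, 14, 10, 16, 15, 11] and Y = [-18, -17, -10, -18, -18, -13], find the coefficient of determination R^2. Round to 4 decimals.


The fitted line is Y = -2.9210 + -0.8997*X.
SSres = 12.9483, SStot = 57.3333.
R^2 = 1 - SSres/SStot = 0.7742.

0.7742


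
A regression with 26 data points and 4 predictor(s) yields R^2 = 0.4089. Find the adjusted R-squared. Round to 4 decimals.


Using the formula:
(1 - 0.4089) = 0.5911.
Multiply by 25/21: 0.5911 * 25 = 14.7775, then 14.7775 / 21 = 0.7037.
Adj R^2 = 1 - 0.7037 = 0.2963.

0.2963


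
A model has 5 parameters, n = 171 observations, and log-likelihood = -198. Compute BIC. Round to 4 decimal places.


ln(171) = 5.141664.
k * ln(n) = 5 * 5.141664 = 25.708320.
-2L = 396.
BIC = 25.708320 + 396 = 421.708320, which rounds to 421.7083.

421.7083


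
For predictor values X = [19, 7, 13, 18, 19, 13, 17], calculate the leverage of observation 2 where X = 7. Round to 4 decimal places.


n = 7, xbar = 15.1429.
SXX = sum((xi - xbar)^2) = 116.8571.
h = 1/7 + (7 - 15.1429)^2 / 116.8571 = 0.7103.

0.7103


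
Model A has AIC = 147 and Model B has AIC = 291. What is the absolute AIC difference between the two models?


Compute |147 - 291| = 144.
Model A has the smaller AIC.

144


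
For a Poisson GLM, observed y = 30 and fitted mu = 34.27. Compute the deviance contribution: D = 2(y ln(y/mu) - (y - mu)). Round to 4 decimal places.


First: ln(30/34.27) = -0.133073.
Then: 30 * -0.133073 = -3.992190.
y - mu = 30 - 34.27 = -4.27.
D = 2(-3.992190 - -4.27) = 0.555620, which rounds to 0.5556.

0.5556


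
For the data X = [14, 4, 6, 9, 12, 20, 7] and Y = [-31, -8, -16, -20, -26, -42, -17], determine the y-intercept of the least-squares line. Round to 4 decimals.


The slope is b1 = -2.0244.
Sample means are xbar = 10.2857 and ybar = -22.8571.
Intercept: b0 = -22.8571 - (-2.0244)(10.2857) = -2.0346.

-2.0346


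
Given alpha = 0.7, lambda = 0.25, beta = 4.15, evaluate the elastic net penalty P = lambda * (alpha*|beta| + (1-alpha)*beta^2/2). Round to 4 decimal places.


alpha * |beta| = 0.7 * 4.15 = 2.9050.
(1-alpha) * beta^2/2 = 0.3 * 17.2225/2 = 2.5834.
Total = 0.25 * (2.9050 + 2.5834) = 1.3721.

1.3721


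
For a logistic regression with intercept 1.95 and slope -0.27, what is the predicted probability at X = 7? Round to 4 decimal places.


z = 1.95 + -0.27 * 7 = 0.0600.
Sigmoid: P = 1 / (1 + exp(-0.0600)) = 0.5150.

0.5150


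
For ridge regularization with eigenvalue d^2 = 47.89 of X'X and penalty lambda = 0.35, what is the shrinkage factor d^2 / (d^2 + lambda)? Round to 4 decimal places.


Compute the denominator: 47.89 + 0.35 = 48.2400.
Shrinkage factor = 47.89 / 48.2400 = 0.9927.

0.9927


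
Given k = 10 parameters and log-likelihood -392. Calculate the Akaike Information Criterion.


AIC = 2k - 2*loglik = 2(10) - 2(-392).
= 20 + 784 = 804.

804
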